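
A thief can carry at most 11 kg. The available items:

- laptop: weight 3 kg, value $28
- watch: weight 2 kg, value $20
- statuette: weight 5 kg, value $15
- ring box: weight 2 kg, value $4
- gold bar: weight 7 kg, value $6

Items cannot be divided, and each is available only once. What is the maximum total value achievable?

$63

Check high-value combinations within 11 kg:
- laptop+watch+statuette: weight 3+2+5=10, value 28+20+15=63
- laptop+watch+ring box: weight 3+2+2=7, value 28+20+4=52
- laptop+watch: weight 3+2=5, value 28+20=48
- laptop+statuette+ring box: weight 3+5+2=10, value 28+15+4=47
Best: $63.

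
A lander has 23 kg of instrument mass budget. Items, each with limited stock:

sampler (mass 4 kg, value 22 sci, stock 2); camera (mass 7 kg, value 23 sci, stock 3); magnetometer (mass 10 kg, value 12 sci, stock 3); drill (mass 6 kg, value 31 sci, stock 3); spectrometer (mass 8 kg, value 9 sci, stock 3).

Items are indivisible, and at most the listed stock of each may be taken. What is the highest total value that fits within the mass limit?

Best selections within mass 23 and stock limits:
- 1×sampler + 3×drill: mass 22, value 115
- 1×sampler + 1×camera + 2×drill: mass 23, value 107
Best: 115 sci.

115 sci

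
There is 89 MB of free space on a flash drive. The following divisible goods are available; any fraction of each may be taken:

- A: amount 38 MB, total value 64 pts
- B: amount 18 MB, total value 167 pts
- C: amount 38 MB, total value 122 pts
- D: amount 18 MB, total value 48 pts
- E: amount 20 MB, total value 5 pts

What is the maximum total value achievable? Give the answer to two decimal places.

362.26

Take in order of value per unit:
- B (167/18 per unit): all 18 → value 167, running total 167.00
- C (122/38 per unit): all 38 → value 122, running total 289.00
- D (48/18 per unit): all 18 → value 48, running total 337.00
- A (64/38 per unit): 15 of 38 → value 15×64/38 = 25.2632, running total 362.26
Total 362.26.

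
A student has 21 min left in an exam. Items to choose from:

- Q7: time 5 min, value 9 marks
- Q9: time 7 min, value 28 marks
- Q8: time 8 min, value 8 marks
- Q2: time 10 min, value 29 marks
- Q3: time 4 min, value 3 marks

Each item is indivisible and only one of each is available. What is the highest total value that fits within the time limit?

60 marks

Check high-value combinations within 21 min:
- Q9+Q2+Q3: time 7+10+4=21, value 28+29+3=60
- Q9+Q2: time 7+10=17, value 28+29=57
- Q7+Q9+Q8: time 5+7+8=20, value 9+28+8=45
Best: 60 marks.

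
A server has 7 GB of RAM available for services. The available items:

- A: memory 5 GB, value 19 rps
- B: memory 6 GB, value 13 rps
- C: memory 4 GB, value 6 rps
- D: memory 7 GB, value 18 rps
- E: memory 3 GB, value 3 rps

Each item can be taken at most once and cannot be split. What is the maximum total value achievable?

Check high-value combinations within 7 GB:
- A: memory 5, value 19
- D: memory 7, value 18
- B: memory 6, value 13
Best: 19 rps.

19 rps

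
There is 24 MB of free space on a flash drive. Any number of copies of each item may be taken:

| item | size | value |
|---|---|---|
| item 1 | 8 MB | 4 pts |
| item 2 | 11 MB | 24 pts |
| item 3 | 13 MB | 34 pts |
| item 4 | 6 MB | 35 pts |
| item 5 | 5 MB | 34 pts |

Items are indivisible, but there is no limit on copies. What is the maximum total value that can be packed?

140 pts

Best value-per-unit is item 5 at 34/5; filling with it alone gives 4×34 = 136.
Optimal mix: 4×item 4 → size 24, value 140.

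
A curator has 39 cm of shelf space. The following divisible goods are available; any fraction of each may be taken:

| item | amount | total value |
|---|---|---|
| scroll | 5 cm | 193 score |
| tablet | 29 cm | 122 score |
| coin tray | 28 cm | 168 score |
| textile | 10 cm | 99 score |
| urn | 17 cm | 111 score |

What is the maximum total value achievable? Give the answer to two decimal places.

445.00

Take in order of value per unit:
- scroll (193/5 per unit): all 5 → value 193, running total 193.00
- textile (99/10 per unit): all 10 → value 99, running total 292.00
- urn (111/17 per unit): all 17 → value 111, running total 403.00
- coin tray (168/28 per unit): 7 of 28 → value 7×168/28 = 42.0000, running total 445.00
Total 445.00.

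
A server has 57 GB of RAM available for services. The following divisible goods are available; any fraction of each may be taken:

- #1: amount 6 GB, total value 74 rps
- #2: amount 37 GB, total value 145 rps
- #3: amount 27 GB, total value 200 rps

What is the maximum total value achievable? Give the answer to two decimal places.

368.05

Take in order of value per unit:
- #1 (74/6 per unit): all 6 → value 74, running total 74.00
- #3 (200/27 per unit): all 27 → value 200, running total 274.00
- #2 (145/37 per unit): 24 of 37 → value 24×145/37 = 94.0541, running total 368.05
Total 368.05.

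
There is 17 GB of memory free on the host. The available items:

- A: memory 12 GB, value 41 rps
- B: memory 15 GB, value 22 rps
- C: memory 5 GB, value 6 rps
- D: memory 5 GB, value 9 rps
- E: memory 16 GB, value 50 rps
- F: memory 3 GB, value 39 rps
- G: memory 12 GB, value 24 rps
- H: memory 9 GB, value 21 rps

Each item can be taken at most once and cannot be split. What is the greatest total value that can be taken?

80 rps

Check high-value combinations within 17 GB:
- A+F: memory 12+3=15, value 41+39=80
- D+F+H: memory 5+3+9=17, value 9+39+21=69
- C+F+H: memory 5+3+9=17, value 6+39+21=66
Best: 80 rps.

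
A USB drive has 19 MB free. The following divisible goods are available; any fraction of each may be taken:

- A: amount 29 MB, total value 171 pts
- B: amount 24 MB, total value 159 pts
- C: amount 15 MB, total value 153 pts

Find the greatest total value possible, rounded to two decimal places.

Take in order of value per unit:
- C (153/15 per unit): all 15 → value 153, running total 153.00
- B (159/24 per unit): 4 of 24 → value 4×159/24 = 26.5000, running total 179.50
Total 179.50.

179.50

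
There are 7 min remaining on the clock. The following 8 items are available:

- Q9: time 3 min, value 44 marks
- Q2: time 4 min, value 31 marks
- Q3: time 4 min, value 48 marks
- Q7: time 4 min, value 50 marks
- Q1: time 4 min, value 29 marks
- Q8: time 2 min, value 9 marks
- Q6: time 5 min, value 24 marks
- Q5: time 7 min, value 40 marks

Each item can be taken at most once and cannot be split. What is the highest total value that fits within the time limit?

94 marks

Check high-value combinations within 7 min:
- Q9+Q7: time 3+4=7, value 44+50=94
- Q9+Q3: time 3+4=7, value 44+48=92
- Q9+Q2: time 3+4=7, value 44+31=75
Best: 94 marks.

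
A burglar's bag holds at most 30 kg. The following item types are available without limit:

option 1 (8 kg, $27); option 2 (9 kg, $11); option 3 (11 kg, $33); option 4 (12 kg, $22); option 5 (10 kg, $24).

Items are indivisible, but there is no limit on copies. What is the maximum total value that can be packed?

Best value-per-unit is option 1 at 27/8; filling with it alone gives 3×27 = 81.
Optimal mix: 1×option 1 + 2×option 3 → weight 30, value 93.

$93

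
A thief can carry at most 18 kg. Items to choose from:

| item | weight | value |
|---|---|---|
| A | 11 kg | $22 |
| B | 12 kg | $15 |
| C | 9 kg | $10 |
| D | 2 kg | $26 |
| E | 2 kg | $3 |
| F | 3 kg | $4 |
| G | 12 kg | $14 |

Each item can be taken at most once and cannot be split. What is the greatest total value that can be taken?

This is a 0/1 knapsack; check combinations near the capacity.
- A+D+E+F: weight 11+2+2+3=18, value 22+26+3+4=55
- A+D+F: weight 11+2+3=16, value 22+26+4=52
- A+D+E: weight 11+2+2=15, value 22+26+3=51
Best: $55.

$55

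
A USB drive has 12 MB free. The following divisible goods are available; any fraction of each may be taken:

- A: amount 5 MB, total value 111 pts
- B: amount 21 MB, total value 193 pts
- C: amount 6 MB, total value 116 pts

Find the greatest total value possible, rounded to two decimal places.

236.19

Take in order of value per unit:
- A (111/5 per unit): all 5 → value 111, running total 111.00
- C (116/6 per unit): all 6 → value 116, running total 227.00
- B (193/21 per unit): 1 of 21 → value 1×193/21 = 9.1905, running total 236.19
Total 236.19.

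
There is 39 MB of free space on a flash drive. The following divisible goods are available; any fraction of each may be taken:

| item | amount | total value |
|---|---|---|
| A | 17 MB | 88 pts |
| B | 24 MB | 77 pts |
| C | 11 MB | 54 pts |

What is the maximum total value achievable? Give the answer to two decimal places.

Take in order of value per unit:
- A (88/17 per unit): all 17 → value 88, running total 88.00
- C (54/11 per unit): all 11 → value 54, running total 142.00
- B (77/24 per unit): 11 of 24 → value 11×77/24 = 35.2917, running total 177.29
Total 177.29.

177.29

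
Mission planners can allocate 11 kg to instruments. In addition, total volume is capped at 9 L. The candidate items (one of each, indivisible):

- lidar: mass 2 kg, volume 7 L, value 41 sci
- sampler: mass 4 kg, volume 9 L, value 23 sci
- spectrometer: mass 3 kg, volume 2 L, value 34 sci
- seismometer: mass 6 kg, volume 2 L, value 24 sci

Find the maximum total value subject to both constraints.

Feasible sets respecting both limits:
- lidar+spectrometer: mass 5, volume 9, value 75
- lidar+seismometer: mass 8, volume 9, value 65
- spectrometer+seismometer: mass 9, volume 4, value 58
- lidar: mass 2, volume 7, value 41
Best: 75 sci.

75 sci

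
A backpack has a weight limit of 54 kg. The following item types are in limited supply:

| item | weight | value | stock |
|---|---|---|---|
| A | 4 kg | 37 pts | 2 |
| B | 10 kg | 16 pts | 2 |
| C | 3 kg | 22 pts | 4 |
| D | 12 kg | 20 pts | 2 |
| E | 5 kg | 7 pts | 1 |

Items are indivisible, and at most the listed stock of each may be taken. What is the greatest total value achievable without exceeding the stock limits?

Top feasible selections:
- 2×A + 1×B + 4×C + 2×D: weight 54, value 218
- 2×A + 2×B + 4×C + 1×D: weight 52, value 214
- 2×A + 4×C + 2×D + 1×E: weight 49, value 209
- 2×A + 1×B + 4×C + 1×D + 1×E: weight 47, value 205
Best: 218 pts.

218 pts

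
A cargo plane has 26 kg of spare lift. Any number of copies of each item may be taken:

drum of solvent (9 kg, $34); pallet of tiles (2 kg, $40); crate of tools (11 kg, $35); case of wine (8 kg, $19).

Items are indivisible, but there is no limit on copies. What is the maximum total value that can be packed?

$520

Best value-per-unit is pallet of tiles at 40/2, and filling with it alone uses weight 13×2=26. No mix of the others beats 13×40 = 520.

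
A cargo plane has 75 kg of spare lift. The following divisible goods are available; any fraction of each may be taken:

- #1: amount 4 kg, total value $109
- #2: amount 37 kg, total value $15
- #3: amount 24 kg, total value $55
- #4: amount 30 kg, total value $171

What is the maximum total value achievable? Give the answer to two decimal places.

Take in order of value per unit:
- #1 (109/4 per unit): all 4 → value 109, running total 109.00
- #4 (171/30 per unit): all 30 → value 171, running total 280.00
- #3 (55/24 per unit): all 24 → value 55, running total 335.00
- #2 (15/37 per unit): 17 of 37 → value 17×15/37 = 6.8919, running total 341.89
Total 341.89.

341.89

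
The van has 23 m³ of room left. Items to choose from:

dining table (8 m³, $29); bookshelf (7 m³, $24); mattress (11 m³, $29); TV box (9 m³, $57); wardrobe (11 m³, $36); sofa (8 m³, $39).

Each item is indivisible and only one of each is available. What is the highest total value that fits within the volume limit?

$96

Check high-value combinations within 23 m³:
- TV box+sofa: volume 9+8=17, value 57+39=96
- TV box+wardrobe: volume 9+11=20, value 57+36=93
- dining table+bookshelf+sofa: volume 8+7+8=23, value 29+24+39=92
- dining table+TV box: volume 8+9=17, value 29+57=86
- mattress+TV box: volume 11+9=20, value 29+57=86
Best: $96.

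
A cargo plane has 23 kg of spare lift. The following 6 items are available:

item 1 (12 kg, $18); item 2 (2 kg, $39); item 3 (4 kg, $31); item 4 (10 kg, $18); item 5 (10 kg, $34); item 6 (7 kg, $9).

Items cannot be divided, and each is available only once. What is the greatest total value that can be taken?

This is a 0/1 knapsack; check combinations near the capacity.
- item 2+item 3+item 5+item 6: weight 2+4+10+7=23, value 39+31+34+9=113
- item 2+item 3+item 5: weight 2+4+10=16, value 39+31+34=104
- item 2+item 3+item 4+item 6: weight 2+4+10+7=23, value 39+31+18+9=97
- item 2+item 4+item 5: weight 2+10+10=22, value 39+18+34=91
Best: $113.

$113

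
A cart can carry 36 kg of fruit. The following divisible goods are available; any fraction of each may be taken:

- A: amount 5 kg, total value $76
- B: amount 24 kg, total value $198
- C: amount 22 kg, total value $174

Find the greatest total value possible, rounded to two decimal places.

329.36

Take in order of value per unit:
- A (76/5 per unit): all 5 → value 76, running total 76.00
- B (198/24 per unit): all 24 → value 198, running total 274.00
- C (174/22 per unit): 7 of 22 → value 7×174/22 = 55.3636, running total 329.36
Total 329.36.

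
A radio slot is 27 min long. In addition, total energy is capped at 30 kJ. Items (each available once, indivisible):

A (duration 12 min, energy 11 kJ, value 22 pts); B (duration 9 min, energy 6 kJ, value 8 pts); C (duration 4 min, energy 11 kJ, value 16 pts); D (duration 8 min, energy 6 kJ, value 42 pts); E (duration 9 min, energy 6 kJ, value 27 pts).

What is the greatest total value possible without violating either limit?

85 pts

Feasible sets respecting both limits:
- C+D+E: duration 21, energy 23, value 85
- A+C+D: duration 24, energy 28, value 80
- B+D+E: duration 26, energy 18, value 77
- D+E: duration 17, energy 12, value 69
Best: 85 pts.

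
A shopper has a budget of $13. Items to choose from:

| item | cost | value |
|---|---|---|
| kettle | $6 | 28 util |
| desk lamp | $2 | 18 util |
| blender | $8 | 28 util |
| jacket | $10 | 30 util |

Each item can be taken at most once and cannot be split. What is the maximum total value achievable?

48 util

Check high-value combinations within $13:
- desk lamp+jacket: cost 2+10=12, value 18+30=48
- kettle+desk lamp: cost 6+2=8, value 28+18=46
- desk lamp+blender: cost 2+8=10, value 18+28=46
- jacket: cost 10, value 30
- kettle: cost 6, value 28
Best: 48 util.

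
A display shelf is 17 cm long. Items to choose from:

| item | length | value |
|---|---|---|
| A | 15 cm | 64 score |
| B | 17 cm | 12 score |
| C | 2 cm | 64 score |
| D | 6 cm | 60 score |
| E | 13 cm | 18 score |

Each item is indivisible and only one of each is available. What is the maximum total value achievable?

128 score

Check high-value combinations within 17 cm:
- A+C: length 15+2=17, value 64+64=128
- C+D: length 2+6=8, value 64+60=124
- C+E: length 2+13=15, value 64+18=82
Best: 128 score.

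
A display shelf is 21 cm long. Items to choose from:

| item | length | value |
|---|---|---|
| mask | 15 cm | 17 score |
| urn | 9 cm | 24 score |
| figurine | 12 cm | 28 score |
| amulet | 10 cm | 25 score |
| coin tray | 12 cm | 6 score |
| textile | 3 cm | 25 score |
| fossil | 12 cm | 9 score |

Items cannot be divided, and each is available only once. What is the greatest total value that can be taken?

Check high-value combinations within 21 cm:
- figurine+textile: length 12+3=15, value 28+25=53
- urn+figurine: length 9+12=21, value 24+28=52
- amulet+textile: length 10+3=13, value 25+25=50
Best: 53 score.

53 score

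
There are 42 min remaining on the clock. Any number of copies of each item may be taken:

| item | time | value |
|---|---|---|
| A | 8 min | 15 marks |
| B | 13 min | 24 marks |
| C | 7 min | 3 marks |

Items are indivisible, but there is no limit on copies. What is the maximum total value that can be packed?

Best value-per-unit is A at 15/8; filling with it alone gives 5×15 = 75.
Optimal mix: 2×A + 2×B → time 42, value 78.

78 marks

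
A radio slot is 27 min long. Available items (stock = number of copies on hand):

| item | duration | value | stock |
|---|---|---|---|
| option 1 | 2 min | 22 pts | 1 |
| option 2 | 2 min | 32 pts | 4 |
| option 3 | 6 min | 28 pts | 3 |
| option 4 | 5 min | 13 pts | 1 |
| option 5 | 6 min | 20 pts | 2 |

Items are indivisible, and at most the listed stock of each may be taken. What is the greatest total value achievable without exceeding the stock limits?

Top feasible selections:
- 1×option 1 + 4×option 2 + 2×option 3 + 1×option 4: duration 27, value 219
- 4×option 2 + 3×option 3: duration 26, value 212
Best: 219 pts.

219 pts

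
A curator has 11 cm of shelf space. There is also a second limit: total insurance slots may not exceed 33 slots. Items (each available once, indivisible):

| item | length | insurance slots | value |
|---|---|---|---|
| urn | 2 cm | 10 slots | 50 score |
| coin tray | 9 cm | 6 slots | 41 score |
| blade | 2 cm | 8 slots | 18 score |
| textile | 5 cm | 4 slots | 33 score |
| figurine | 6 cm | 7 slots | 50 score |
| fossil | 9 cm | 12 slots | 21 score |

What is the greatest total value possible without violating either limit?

118 score

Feasible sets respecting both limits:
- urn+blade+figurine: length 10, insurance slots 25, value 118
- urn+blade+textile: length 9, insurance slots 22, value 101
- urn+figurine: length 8, insurance slots 17, value 100
- urn+coin tray: length 11, insurance slots 16, value 91
Best: 118 score.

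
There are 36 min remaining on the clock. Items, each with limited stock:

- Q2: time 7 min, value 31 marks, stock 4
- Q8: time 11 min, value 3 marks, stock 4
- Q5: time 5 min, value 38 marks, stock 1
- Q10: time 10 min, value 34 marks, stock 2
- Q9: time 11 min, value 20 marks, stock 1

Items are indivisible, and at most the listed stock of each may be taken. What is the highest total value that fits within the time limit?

Best selections within time 36 and stock limits:
- 3×Q2 + 1×Q5 + 1×Q10: time 36, value 165
- 4×Q2 + 1×Q5: time 33, value 162
Best: 165 marks.

165 marks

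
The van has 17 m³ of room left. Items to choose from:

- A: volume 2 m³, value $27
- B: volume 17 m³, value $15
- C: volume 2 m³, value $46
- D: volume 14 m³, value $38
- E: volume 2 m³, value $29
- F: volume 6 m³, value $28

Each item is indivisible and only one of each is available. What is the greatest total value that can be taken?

$130

This is a 0/1 knapsack; check combinations near the capacity.
- A+C+E+F: volume 2+2+2+6=12, value 27+46+29+28=130
- C+E+F: volume 2+2+6=10, value 46+29+28=103
- A+C+E: volume 2+2+2=6, value 27+46+29=102
Best: $130.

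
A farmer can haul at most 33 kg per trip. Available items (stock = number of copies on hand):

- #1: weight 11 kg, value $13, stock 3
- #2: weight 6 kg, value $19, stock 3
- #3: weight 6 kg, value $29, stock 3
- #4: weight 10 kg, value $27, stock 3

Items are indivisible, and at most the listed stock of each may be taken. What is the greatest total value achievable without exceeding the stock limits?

Best selections within weight 33 and stock limits:
- 2×#2 + 3×#3: weight 30, value 125
- 3×#2 + 2×#3: weight 30, value 115
Best: $125.

$125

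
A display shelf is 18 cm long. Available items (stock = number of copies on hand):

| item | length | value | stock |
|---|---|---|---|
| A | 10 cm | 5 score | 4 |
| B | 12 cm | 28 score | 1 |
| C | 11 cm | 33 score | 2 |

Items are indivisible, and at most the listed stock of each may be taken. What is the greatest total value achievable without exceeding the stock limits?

Best selections within length 18 and stock limits:
- 1×C: length 11, value 33
- 1×B: length 12, value 28
Best: 33 score.

33 score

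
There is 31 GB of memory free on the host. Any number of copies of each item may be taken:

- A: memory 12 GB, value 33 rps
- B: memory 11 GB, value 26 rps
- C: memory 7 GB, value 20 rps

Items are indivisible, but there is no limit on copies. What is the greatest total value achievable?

Best value-per-unit is C at 20/7; filling with it alone gives 4×20 = 80.
Optimal mix: 2×A + 1×C → memory 31, value 86.

86 rps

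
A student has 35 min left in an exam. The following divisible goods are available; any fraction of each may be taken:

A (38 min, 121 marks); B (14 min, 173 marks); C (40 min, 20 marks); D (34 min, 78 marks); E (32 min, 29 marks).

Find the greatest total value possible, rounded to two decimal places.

239.87

Take in order of value per unit:
- B (173/14 per unit): all 14 → value 173, running total 173.00
- A (121/38 per unit): 21 of 38 → value 21×121/38 = 66.8684, running total 239.87
Total 239.87.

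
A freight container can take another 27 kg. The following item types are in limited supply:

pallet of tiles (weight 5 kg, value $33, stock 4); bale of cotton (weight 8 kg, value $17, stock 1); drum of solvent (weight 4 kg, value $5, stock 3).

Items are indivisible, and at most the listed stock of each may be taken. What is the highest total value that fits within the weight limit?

Top feasible selections:
- 4×pallet of tiles + 1×drum of solvent: weight 24, value 137
- 4×pallet of tiles: weight 20, value 132
- 3×pallet of tiles + 1×bale of cotton + 1×drum of solvent: weight 27, value 121
Best: $137.

$137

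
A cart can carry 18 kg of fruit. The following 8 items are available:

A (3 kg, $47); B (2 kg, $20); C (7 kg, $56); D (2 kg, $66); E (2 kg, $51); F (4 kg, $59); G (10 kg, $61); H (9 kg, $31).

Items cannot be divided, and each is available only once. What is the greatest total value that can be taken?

$279

Check high-value combinations within 18 kg:
- A+C+D+E+F: weight 3+7+2+2+4=18, value 47+56+66+51+59=279
- B+C+D+E+F: weight 2+7+2+2+4=17, value 20+56+66+51+59=252
- A+B+C+D+F: weight 3+2+7+2+4=18, value 47+20+56+66+59=248
- A+B+D+E+F: weight 3+2+2+2+4=13, value 47+20+66+51+59=243
Best: $279.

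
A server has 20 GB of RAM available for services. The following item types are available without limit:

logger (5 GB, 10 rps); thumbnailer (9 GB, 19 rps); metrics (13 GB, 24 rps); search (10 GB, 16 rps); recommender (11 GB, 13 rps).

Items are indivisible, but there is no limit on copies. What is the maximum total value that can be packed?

Best value-per-unit is thumbnailer at 19/9; filling with it alone gives 2×19 = 38.
Optimal mix: 4×logger → memory 20, value 40.

40 rps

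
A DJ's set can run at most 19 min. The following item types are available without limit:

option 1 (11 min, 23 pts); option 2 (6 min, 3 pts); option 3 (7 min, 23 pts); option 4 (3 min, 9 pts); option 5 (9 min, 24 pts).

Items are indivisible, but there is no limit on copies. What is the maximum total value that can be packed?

59 pts

Best value-per-unit is option 3 at 23/7; filling with it alone gives 2×23 = 46.
Optimal mix: 1×option 3 + 4×option 4 → duration 19, value 59.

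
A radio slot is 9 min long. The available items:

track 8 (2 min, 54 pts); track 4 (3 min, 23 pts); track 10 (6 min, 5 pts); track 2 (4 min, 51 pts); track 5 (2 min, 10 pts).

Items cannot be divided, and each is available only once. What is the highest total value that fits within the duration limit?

Check high-value combinations within 9 min:
- track 8+track 4+track 2: duration 2+3+4=9, value 54+23+51=128
- track 8+track 2+track 5: duration 2+4+2=8, value 54+51+10=115
- track 8+track 2: duration 2+4=6, value 54+51=105
- track 8+track 4+track 5: duration 2+3+2=7, value 54+23+10=87
Best: 128 pts.

128 pts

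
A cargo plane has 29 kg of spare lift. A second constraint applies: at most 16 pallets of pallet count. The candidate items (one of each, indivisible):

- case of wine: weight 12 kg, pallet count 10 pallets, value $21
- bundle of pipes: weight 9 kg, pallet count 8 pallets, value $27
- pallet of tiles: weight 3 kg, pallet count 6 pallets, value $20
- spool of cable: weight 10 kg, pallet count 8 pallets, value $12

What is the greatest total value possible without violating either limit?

$47

Feasible sets respecting both limits:
- bundle of pipes+pallet of tiles: weight 12, pallet count 14, value 47
- case of wine+pallet of tiles: weight 15, pallet count 16, value 41
- bundle of pipes+spool of cable: weight 19, pallet count 16, value 39
- pallet of tiles+spool of cable: weight 13, pallet count 14, value 32
Best: $47.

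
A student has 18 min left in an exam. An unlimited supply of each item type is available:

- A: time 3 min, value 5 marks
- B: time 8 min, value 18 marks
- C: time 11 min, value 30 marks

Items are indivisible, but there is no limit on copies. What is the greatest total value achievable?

40 marks

Best value-per-unit is C at 30/11; filling with it alone gives 1×30 = 30.
Optimal mix: 2×A + 1×C → time 17, value 40.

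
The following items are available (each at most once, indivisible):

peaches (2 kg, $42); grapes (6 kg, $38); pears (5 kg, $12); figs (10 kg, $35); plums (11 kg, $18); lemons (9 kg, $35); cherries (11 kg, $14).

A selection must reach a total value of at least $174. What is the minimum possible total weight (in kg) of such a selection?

Subsets with value ≥ 174, sorted by total weight:
- peaches+grapes+pears+figs+plums+lemons: weight 43, value 180
- peaches+grapes+pears+figs+lemons+cherries: weight 43, value 176
Minimum weight: 43 kg.

43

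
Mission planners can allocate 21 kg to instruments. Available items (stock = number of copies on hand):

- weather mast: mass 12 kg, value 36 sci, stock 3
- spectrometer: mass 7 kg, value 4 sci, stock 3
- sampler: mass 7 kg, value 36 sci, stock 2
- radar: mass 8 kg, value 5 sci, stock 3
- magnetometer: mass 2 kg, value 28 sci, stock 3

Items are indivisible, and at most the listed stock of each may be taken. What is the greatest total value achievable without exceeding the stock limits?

156 sci

Best selections within mass 21 and stock limits:
- 2×sampler + 3×magnetometer: mass 20, value 156
- 2×sampler + 2×magnetometer: mass 18, value 128
Best: 156 sci.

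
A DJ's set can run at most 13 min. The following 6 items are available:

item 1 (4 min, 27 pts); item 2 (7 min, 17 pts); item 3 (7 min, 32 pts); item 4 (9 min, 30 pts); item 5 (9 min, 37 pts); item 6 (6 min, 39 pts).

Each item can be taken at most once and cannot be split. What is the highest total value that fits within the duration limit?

Check high-value combinations within 13 min:
- item 3+item 6: duration 7+6=13, value 32+39=71
- item 1+item 6: duration 4+6=10, value 27+39=66
- item 1+item 5: duration 4+9=13, value 27+37=64
- item 1+item 3: duration 4+7=11, value 27+32=59
- item 1+item 4: duration 4+9=13, value 27+30=57
Best: 71 pts.

71 pts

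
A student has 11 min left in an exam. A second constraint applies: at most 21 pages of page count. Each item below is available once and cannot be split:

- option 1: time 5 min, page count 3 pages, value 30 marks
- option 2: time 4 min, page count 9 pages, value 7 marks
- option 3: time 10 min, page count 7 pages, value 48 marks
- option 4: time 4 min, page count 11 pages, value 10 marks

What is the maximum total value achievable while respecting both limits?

Feasible sets respecting both limits:
- option 3: time 10, page count 7, value 48
- option 1+option 4: time 9, page count 14, value 40
- option 1+option 2: time 9, page count 12, value 37
- option 1: time 5, page count 3, value 30
Best: 48 marks.

48 marks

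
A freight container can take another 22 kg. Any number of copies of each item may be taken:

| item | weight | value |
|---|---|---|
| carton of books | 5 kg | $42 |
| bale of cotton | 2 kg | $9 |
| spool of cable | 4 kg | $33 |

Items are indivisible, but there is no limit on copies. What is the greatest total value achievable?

Best value-per-unit is carton of books at 42/5; filling with it alone gives 4×42 = 168.
Optimal mix: 2×carton of books + 3×spool of cable → weight 22, value 183.

$183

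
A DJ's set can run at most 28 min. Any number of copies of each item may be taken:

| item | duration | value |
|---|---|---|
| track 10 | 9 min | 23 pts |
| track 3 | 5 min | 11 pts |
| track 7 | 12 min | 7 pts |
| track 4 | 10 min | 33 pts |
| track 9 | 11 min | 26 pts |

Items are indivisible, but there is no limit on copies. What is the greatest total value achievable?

Best value-per-unit is track 4 at 33/10; filling with it alone gives 2×33 = 66.
Optimal mix: 2×track 10 + 1×track 4 → duration 28, value 79.

79 pts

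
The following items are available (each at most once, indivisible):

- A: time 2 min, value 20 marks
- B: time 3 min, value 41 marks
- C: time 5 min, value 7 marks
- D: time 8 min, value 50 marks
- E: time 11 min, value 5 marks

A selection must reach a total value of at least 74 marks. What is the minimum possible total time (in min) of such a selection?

Subsets with value ≥ 74, sorted by total time:
- B+D: time 11, value 91
- A+B+D: time 13, value 111
Minimum time: 11 min.

11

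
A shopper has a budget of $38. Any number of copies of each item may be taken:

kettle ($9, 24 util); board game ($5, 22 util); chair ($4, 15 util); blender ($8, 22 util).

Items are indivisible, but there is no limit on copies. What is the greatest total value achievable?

Best value-per-unit is board game at 22/5; filling with it alone gives 7×22 = 154.
Optimal mix: 6×board game + 2×chair → cost 38, value 162.

162 util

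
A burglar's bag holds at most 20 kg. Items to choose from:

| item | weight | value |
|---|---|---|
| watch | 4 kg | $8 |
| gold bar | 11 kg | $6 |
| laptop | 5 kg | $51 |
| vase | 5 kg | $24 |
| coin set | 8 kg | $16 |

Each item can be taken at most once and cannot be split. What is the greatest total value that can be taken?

Check high-value combinations within 20 kg:
- laptop+vase+coin set: weight 5+5+8=18, value 51+24+16=91
- watch+laptop+vase: weight 4+5+5=14, value 8+51+24=83
- laptop+vase: weight 5+5=10, value 51+24=75
Best: $91.

$91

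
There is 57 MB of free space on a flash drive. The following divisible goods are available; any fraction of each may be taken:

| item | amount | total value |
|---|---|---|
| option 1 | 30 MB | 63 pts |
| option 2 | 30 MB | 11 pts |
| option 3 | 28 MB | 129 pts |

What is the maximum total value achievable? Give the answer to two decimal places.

Take in order of value per unit:
- option 3 (129/28 per unit): all 28 → value 129, running total 129.00
- option 1 (63/30 per unit): 29 of 30 → value 29×63/30 = 60.9000, running total 189.90
Total 189.90.

189.90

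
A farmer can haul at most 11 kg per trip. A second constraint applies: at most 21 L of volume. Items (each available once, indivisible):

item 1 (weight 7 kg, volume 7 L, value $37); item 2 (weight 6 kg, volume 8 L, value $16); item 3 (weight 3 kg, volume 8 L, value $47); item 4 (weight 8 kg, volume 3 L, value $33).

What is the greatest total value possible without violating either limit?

$84

Feasible sets respecting both limits:
- item 1+item 3: weight 10, volume 15, value 84
- item 3+item 4: weight 11, volume 11, value 80
- item 2+item 3: weight 9, volume 16, value 63
- item 3: weight 3, volume 8, value 47
Best: $84.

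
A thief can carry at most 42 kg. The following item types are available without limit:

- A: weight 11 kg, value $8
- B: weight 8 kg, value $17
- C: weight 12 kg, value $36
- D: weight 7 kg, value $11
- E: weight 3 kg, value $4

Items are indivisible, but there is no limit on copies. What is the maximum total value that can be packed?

$116

Best value-per-unit is C at 36/12; filling with it alone gives 3×36 = 108.
Optimal mix: 3×C + 2×E → weight 42, value 116.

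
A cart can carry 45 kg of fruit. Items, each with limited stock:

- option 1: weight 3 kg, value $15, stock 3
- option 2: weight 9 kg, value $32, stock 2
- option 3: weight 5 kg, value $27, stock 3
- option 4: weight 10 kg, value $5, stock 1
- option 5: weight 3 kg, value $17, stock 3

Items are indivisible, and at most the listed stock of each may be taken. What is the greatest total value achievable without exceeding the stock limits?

Top feasible selections:
- 1×option 1 + 2×option 2 + 3×option 3 + 3×option 5: weight 45, value 211
- 3×option 1 + 1×option 2 + 3×option 3 + 3×option 5: weight 42, value 209
Best: $211.

$211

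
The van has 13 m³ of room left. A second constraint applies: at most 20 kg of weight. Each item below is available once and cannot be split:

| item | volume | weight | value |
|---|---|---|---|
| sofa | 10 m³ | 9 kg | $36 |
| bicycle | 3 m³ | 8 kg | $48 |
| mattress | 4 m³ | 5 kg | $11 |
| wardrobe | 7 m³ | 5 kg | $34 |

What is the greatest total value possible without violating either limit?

$84

Feasible sets respecting both limits:
- sofa+bicycle: volume 13, weight 17, value 84
- bicycle+wardrobe: volume 10, weight 13, value 82
- bicycle+mattress: volume 7, weight 13, value 59
Best: $84.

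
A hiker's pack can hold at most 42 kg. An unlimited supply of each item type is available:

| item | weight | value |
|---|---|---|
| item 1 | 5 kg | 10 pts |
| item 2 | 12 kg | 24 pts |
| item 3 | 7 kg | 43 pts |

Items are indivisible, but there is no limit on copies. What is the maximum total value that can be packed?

Best value-per-unit is item 3 at 43/7, and filling with it alone uses weight 6×7=42. No mix of the others beats 6×43 = 258.

258 pts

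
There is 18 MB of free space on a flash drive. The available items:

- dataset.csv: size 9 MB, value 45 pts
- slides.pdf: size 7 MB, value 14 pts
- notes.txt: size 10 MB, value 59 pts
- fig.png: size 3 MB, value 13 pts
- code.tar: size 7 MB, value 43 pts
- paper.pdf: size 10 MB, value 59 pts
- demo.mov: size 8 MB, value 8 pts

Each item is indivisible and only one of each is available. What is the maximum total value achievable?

Check high-value combinations within 18 MB:
- notes.txt+code.tar: size 10+7=17, value 59+43=102
- code.tar+paper.pdf: size 7+10=17, value 43+59=102
- dataset.csv+code.tar: size 9+7=16, value 45+43=88
- slides.pdf+notes.txt: size 7+10=17, value 14+59=73
Best: 102 pts.

102 pts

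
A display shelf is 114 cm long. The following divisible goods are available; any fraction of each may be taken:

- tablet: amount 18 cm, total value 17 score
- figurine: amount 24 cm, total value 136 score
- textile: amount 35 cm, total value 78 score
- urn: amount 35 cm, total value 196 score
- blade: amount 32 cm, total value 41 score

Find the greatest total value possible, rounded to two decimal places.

Take in order of value per unit:
- figurine (136/24 per unit): all 24 → value 136, running total 136.00
- urn (196/35 per unit): all 35 → value 196, running total 332.00
- textile (78/35 per unit): all 35 → value 78, running total 410.00
- blade (41/32 per unit): 20 of 32 → value 20×41/32 = 25.6250, running total 435.63
Total 435.63.

435.63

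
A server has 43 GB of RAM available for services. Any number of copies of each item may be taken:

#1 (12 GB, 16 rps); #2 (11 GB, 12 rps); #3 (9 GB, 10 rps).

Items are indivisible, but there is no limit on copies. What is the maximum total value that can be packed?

Best value-per-unit is #1 at 16/12; filling with it alone gives 3×16 = 48.
Optimal mix: 2×#1 + 2×#3 → memory 42, value 52.

52 rps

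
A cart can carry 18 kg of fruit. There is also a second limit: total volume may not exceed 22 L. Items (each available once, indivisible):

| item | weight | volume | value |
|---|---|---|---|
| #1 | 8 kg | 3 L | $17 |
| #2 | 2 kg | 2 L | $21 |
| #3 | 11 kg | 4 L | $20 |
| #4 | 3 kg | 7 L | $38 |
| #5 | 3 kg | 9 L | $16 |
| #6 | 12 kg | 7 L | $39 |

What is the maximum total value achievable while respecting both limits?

Feasible sets respecting both limits:
- #2+#4+#6: weight 17, volume 16, value 98
- #1+#2+#4+#5: weight 16, volume 21, value 92
- #2+#3+#4: weight 16, volume 13, value 79
- #4+#6: weight 15, volume 14, value 77
Best: $98.

$98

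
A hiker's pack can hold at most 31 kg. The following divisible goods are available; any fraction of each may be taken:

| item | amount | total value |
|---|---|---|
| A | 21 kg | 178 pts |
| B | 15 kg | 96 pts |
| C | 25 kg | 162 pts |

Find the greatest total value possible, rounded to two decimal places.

242.80

Take in order of value per unit:
- A (178/21 per unit): all 21 → value 178, running total 178.00
- C (162/25 per unit): 10 of 25 → value 10×162/25 = 64.8000, running total 242.80
Total 242.80.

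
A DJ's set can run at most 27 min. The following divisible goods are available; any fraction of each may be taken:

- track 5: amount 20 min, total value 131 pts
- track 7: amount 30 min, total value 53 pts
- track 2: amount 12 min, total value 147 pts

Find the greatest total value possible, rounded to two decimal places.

Take in order of value per unit:
- track 2 (147/12 per unit): all 12 → value 147, running total 147.00
- track 5 (131/20 per unit): 15 of 20 → value 15×131/20 = 98.2500, running total 245.25
Total 245.25.

245.25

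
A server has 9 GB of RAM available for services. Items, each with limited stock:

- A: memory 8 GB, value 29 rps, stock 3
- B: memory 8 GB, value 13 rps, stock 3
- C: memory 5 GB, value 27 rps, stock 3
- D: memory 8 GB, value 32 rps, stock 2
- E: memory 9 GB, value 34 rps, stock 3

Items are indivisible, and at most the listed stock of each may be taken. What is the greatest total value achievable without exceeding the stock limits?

34 rps

Best selections within memory 9 and stock limits:
- 1×E: memory 9, value 34
- 1×D: memory 8, value 32
Best: 34 rps.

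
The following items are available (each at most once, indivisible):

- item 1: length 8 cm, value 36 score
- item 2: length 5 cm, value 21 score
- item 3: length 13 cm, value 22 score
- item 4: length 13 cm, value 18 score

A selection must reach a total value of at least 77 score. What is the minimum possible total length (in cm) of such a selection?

Subsets with value ≥ 77, sorted by total length:
- item 1+item 2+item 3: length 26, value 79
- item 1+item 2+item 3+item 4: length 39, value 97
Minimum length: 26 cm.

26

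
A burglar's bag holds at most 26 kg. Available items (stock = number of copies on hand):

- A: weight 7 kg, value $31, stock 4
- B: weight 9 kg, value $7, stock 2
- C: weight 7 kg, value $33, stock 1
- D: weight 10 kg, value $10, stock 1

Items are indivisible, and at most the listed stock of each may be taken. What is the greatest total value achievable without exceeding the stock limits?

Best selections within weight 26 and stock limits:
- 2×A + 1×C: weight 21, value 95
- 3×A: weight 21, value 93
Best: $95.

$95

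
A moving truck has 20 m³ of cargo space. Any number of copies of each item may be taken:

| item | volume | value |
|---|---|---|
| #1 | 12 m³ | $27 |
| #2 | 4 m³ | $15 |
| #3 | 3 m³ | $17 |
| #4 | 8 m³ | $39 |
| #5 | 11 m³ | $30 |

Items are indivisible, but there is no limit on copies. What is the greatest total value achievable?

$107

Best value-per-unit is #3 at 17/3; filling with it alone gives 6×17 = 102.
Optimal mix: 4×#3 + 1×#4 → volume 20, value 107.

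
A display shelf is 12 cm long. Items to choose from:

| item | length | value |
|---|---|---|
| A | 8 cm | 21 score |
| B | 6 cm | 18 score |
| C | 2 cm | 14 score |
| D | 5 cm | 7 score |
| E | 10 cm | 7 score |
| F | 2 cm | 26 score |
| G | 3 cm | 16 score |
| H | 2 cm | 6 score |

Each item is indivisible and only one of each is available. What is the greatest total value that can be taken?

64 score

Check high-value combinations within 12 cm:
- B+C+F+H: length 6+2+2+2=12, value 18+14+26+6=64
- C+D+F+G: length 2+5+2+3=12, value 14+7+26+16=63
- C+F+G+H: length 2+2+3+2=9, value 14+26+16+6=62
- A+C+F: length 8+2+2=12, value 21+14+26=61
Best: 64 score.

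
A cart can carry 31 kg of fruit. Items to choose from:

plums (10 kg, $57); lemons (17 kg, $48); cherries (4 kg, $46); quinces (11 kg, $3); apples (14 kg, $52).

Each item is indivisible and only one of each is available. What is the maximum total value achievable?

$155

Check high-value combinations within 31 kg:
- plums+cherries+apples: weight 10+4+14=28, value 57+46+52=155
- plums+lemons+cherries: weight 10+17+4=31, value 57+48+46=151
- plums+apples: weight 10+14=24, value 57+52=109
- plums+cherries+quinces: weight 10+4+11=25, value 57+46+3=106
- plums+lemons: weight 10+17=27, value 57+48=105
Best: $155.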